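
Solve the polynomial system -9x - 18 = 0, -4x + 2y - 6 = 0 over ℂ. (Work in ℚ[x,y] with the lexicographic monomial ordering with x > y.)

Compute a lex Gröbner basis by Buchberger's algorithm.
f_1 = -9x - 18, LT = x.
f_2 = -4x + 2y - 6, LT = x.

S(f_1,f_2): lcm = x. S = ½y + ½.
  reduce S modulo (f_1, f_2):
  remainder ½y + ½ ≠ 0; add h_3 = ½y + ½ to the basis.

The other S-polynomials (S(f_1,h_3), S(f_2,h_3)) all reduce to 0 modulo the current basis, so we have a Gröbner basis.
Inter-reduce: drop elements whose leading term is divisible by another's, tail-reduce, and make monic.
Reduced Gröbner basis: {x + 2, y + 1}.

Elimination: the polynomial y + 1 lies in the elimination ideal for y, so y ∈ {-1}. For each such y, the remaining basis elements (now univariate) give the rest of the solution.
  y = -1: the earlier basis element becomes x + 2 = 0, giving x = -2 — point (-2, -1).

{(-2, -1)}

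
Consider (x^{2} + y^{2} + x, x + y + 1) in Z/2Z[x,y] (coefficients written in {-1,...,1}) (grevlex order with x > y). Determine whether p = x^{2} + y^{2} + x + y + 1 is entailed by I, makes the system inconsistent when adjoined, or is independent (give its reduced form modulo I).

First compute the reduced Gröbner basis of I by Buchberger's algorithm.
f_1 = x^{2} + y^{2} + x, LT = x^{2}.
f_2 = x + y + 1, LT = x.

S(f_1,f_2): lcm = x^{2}. S = xy + y^{2}.
  leading term xy: subtract (y)·f_2 from xy + y^{2} → y
  leading term y: no divisor's leading term divides it; move y to the remainder.
  remainder y ≠ 0; add h_3 = y to the basis.

The other S-polynomials (S(f_1,h_3), S(f_2,h_3)) all reduce to 0 modulo the current basis, so we have a Gröbner basis.
Inter-reduce: drop elements whose leading term is divisible by another's, tail-reduce, and make monic.
Reduced Gröbner basis: {x + 1, y}.
Label its elements g_1 = x + 1, g_2 = y.

Reduce p = x^{2} + y^{2} + x + y + 1 modulo G:
  leading term x^{2}: subtract (x)·g_1 from x^{2} + y^{2} + x + y + 1 → y^{2} + y + 1
  leading term y^{2}: subtract (y)·g_2 from y^{2} + y + 1 → y + 1
  leading term y: subtract (1)·g_2 from y + 1 → 1
  leading term 1: no divisor's leading term divides it; move 1 to the remainder.
  normal form = 1.
The normal form is nonzero, so p ∉ I. Since p minus its normal form lies in I, I + (p) = I + (r) where r = 1; decide whether this ideal is the whole ring.
Here r = 1 is a nonzero constant, hence a unit: 1 ∈ I + (p), the Gröbner basis of I + (p) is {1}, and the enlarged system has no common solution — adjoining p is inconsistent.

Adjoining x^{2} + y^{2} + x + y + 1 makes the ideal the whole ring: the system is inconsistent.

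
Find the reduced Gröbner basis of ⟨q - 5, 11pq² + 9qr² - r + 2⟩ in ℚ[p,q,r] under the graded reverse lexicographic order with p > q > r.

G = {r² + 55/9p - 1/45r + 2/45, q - 5}

f_1 = q - 5, LT = q.
f_2 = 11pq² + 9qr² - r + 2, LT = pq².

S(f_1,f_2): lcm = pq². S = -9/11qr² - 5pq + 1/11r - 2/11.
  leading term qr²: subtract (-9/11r²)·f_1 from -9/11qr² - 5pq + 1/11r - 2/11 → -5pq - 45/11r² + 1/11r - 2/11
  leading term pq: subtract (-5p)·f_1 from -5pq - 45/11r² + 1/11r - 2/11 → -45/11r² - 25p + 1/11r - 2/11
  leading term r²: no divisor's leading term divides it; move -45/11r² to the remainder.
  leading term p: no divisor's leading term divides it; move -25p to the remainder.
  leading term r: no divisor's leading term divides it; move 1/11r to the remainder.
  leading term 1: no divisor's leading term divides it; move -2/11 to the remainder.
  remainder -45/11r² - 25p + 1/11r - 2/11 ≠ 0; add g_3 = -45/11r² - 25p + 1/11r - 2/11 to the basis.

The other S-polynomials (S(f_1,g_3), S(f_2,g_3)) all reduce to 0 modulo the current basis, so we have a Gröbner basis.
Inter-reduce: drop elements whose leading term is divisible by another's, tail-reduce, and make monic.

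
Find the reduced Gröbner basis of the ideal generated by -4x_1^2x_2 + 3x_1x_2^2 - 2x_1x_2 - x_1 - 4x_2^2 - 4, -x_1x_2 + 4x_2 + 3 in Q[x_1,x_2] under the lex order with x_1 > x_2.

G = {x_1 - 8/13x_2^2 + 63/13x_2 + 58/13, x_2^3 - 63/8x_2^2 - 55/4x_2 - 39/8}

f_1 = -4x_1^2x_2 + 3x_1x_2^2 - 2x_1x_2 - x_1 - 4x_2^2 - 4, LT = x_1^2x_2.
f_2 = -x_1x_2 + 4x_2 + 3, LT = x_1x_2.

S(f_1,f_2): lcm = x_1^2x_2. S = -3/4x_1x_2^2 + 9/2x_1x_2 + 13/4x_1 + x_2^2 + 1.
  leading term x_1x_2^2: subtract (3/4x_2)·f_2 from -3/4x_1x_2^2 + 9/2x_1x_2 + 13/4x_1 + x_2^2 + 1 → 9/2x_1x_2 + 13/4x_1 - 2x_2^2 - 9/4x_2 + 1
  leading term x_1x_2: subtract (-9/2)·f_2 from 9/2x_1x_2 + 13/4x_1 - 2x_2^2 - 9/4x_2 + 1 → 13/4x_1 - 2x_2^2 + 63/4x_2 + 29/2
  leading term x_1: no divisor's leading term divides it; move 13/4x_1 to the remainder.
  leading term x_2^2: no divisor's leading term divides it; move -2x_2^2 to the remainder.
  leading term x_2: no divisor's leading term divides it; move 63/4x_2 to the remainder.
  leading term 1: no divisor's leading term divides it; move 29/2 to the remainder.
  remainder 13/4x_1 - 2x_2^2 + 63/4x_2 + 29/2 ≠ 0; add g_3 = 13/4x_1 - 2x_2^2 + 63/4x_2 + 29/2 to the basis.

S(f_1,g_3): lcm = x_1^2x_2. S = 8/13x_1x_2^3 - 291/52x_1x_2^2 - 103/26x_1x_2 + 1/4x_1 + x_2^2 + 1.
  leading term x_1x_2^3: subtract (-8/13x_2^2)·f_2 from 8/13x_1x_2^3 - 291/52x_1x_2^2 - 103/26x_1x_2 + 1/4x_1 + x_2^2 + 1 → -291/52x_1x_2^2 - 103/26x_1x_2 + 1/4x_1 + 32/13x_2^3 + 37/13x_2^2 + 1
  leading term x_1x_2^2: subtract (291/52x_2)·f_2 from -291/52x_1x_2^2 - 103/26x_1x_2 + 1/4x_1 + 32/13x_2^3 + 37/13x_2^2 + 1 → -103/26x_1x_2 + 1/4x_1 + 32/13x_2^3 - 254/13x_2^2 - 873/52x_2 + 1
  leading term x_1x_2: subtract (103/26)·f_2 from -103/26x_1x_2 + 1/4x_1 + 32/13x_2^3 - 254/13x_2^2 - 873/52x_2 + 1 → 1/4x_1 + 32/13x_2^3 - 254/13x_2^2 - 1697/52x_2 - 283/26
  leading term x_1: subtract (1/13)·g_3 from 1/4x_1 + 32/13x_2^3 - 254/13x_2^2 - 1697/52x_2 - 283/26 → 32/13x_2^3 - 252/13x_2^2 - 440/13x_2 - 12
  leading term x_2^3: no divisor's leading term divides it; move 32/13x_2^3 to the remainder.
  leading term x_2^2: no divisor's leading term divides it; move -252/13x_2^2 to the remainder.
  leading term x_2: no divisor's leading term divides it; move -440/13x_2 to the remainder.
  leading term 1: no divisor's leading term divides it; move -12 to the remainder.
  remainder 32/13x_2^3 - 252/13x_2^2 - 440/13x_2 - 12 ≠ 0; add g_4 = 32/13x_2^3 - 252/13x_2^2 - 440/13x_2 - 12 to the basis.

The other S-polynomials (S(f_2,g_3), S(f_1,g_4), S(f_2,g_4), S(g_3,g_4)) all reduce to 0 modulo the current basis, so we have a Gröbner basis.
Inter-reduce: drop elements whose leading term is divisible by another's, tail-reduce, and make monic.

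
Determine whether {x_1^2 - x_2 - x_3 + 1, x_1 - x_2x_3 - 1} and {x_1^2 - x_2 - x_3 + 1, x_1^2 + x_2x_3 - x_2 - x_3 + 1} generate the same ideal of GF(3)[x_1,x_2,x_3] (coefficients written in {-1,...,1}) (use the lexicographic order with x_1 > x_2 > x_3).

No, the ideals differ.

Two ideals are equal iff their reduced Gröbner bases coincide (the reduced basis is unique for a fixed ordering).
Buchberger on the first generating set:
f_1 = x_1^2 - x_2 - x_3 + 1, LT = x_1^2.
f_2 = x_1 - x_2x_3 - 1, LT = x_1.

S(f_1,f_2): lcm = x_1^2. S = x_1x_2x_3 + x_1 - x_2 - x_3 + 1.
  leading term x_1x_2x_3: subtract (x_2x_3)·f_2 from x_1x_2x_3 + x_1 - x_2 - x_3 + 1 → x_1 + x_2^2x_3^2 + x_2x_3 - x_2 - x_3 + 1
  leading term x_1: subtract (1)·f_2 from x_1 + x_2^2x_3^2 + x_2x_3 - x_2 - x_3 + 1 → x_2^2x_3^2 - x_2x_3 - x_2 - x_3 - 1
  leading term x_2^2x_3^2: no divisor's leading term divides it; move x_2^2x_3^2 to the remainder.
  leading term x_2x_3: no divisor's leading term divides it; move -x_2x_3 to the remainder.
  leading term x_2: no divisor's leading term divides it; move -x_2 to the remainder.
  leading term x_3: no divisor's leading term divides it; move -x_3 to the remainder.
  leading term 1: no divisor's leading term divides it; move -1 to the remainder.
  remainder x_2^2x_3^2 - x_2x_3 - x_2 - x_3 - 1 ≠ 0; add g_3 = x_2^2x_3^2 - x_2x_3 - x_2 - x_3 - 1 to the basis.

The other S-polynomials (S(f_1,g_3), S(f_2,g_3)) all reduce to 0 modulo the current basis, so we have a Gröbner basis.
Inter-reduce: drop elements whose leading term is divisible by another's, tail-reduce, and make monic.
Reduced Gröbner basis: {x_1 - x_2x_3 - 1, x_2^2x_3^2 - x_2x_3 - x_2 - x_3 - 1}.

Buchberger on the second generating set:
h_1 = x_1^2 - x_2 - x_3 + 1, LT = x_1^2.
h_2 = x_1^2 + x_2x_3 - x_2 - x_3 + 1, LT = x_1^2.

S(h_1,h_2): lcm = x_1^2. S = -x_2x_3.
  leading term x_2x_3: no divisor's leading term divides it; move -x_2x_3 to the remainder.
  remainder -x_2x_3 ≠ 0; add k_3 = -x_2x_3 to the basis.

The other S-polynomials (S(h_1,k_3), S(h_2,k_3)) all reduce to 0 modulo the current basis, so we have a Gröbner basis.
Inter-reduce: drop elements whose leading term is divisible by another's, tail-reduce, and make monic.
Reduced Gröbner basis: {x_1^2 - x_2 - x_3 + 1, x_2x_3}.

The bases are distinct; the ideals are different.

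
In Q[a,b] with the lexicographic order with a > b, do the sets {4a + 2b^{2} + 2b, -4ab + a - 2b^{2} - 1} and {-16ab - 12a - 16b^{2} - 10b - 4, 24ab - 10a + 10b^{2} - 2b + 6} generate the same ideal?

Two ideals are equal iff their reduced Gröbner bases coincide (the reduced basis is unique for a fixed ordering).
Buchberger on the first generating set:
f_1 = 4a + 2b^{2} + 2b, LT = a.
f_2 = -4ab + a - 2b^{2} - 1, LT = ab.

S(f_1,f_2): lcm = ab. S = \tfrac{1}{4}a + \tfrac{1}{2}b^{3} - \tfrac{1}{4}.
  leading term a: subtract (\tfrac{1}{16})·f_1 from \tfrac{1}{4}a + \tfrac{1}{2}b^{3} - \tfrac{1}{4} → \tfrac{1}{2}b^{3} - \tfrac{1}{8}b^{2} - \tfrac{1}{8}b - \tfrac{1}{4}
  leading term b^{3}: no divisor's leading term divides it; move \tfrac{1}{2}b^{3} to the remainder.
  leading term b^{2}: no divisor's leading term divides it; move -\tfrac{1}{8}b^{2} to the remainder.
  leading term b: no divisor's leading term divides it; move -\tfrac{1}{8}b to the remainder.
  leading term 1: no divisor's leading term divides it; move -\tfrac{1}{4} to the remainder.
  remainder \tfrac{1}{2}b^{3} - \tfrac{1}{8}b^{2} - \tfrac{1}{8}b - \tfrac{1}{4} ≠ 0; add g_3 = \tfrac{1}{2}b^{3} - \tfrac{1}{8}b^{2} - \tfrac{1}{8}b - \tfrac{1}{4} to the basis.

The other S-polynomials (S(f_1,g_3), S(f_2,g_3)) all reduce to 0 modulo the current basis, so we have a Gröbner basis.
Inter-reduce: drop elements whose leading term is divisible by another's, tail-reduce, and make monic.
Reduced Gröbner basis: {a + \tfrac{1}{2}b^{2} + \tfrac{1}{2}b, b^{3} - \tfrac{1}{4}b^{2} - \tfrac{1}{4}b - \tfrac{1}{2}}.

Buchberger on the second generating set:
h_1 = -16ab - 12a - 16b^{2} - 10b - 4, LT = ab.
h_2 = 24ab - 10a + 10b^{2} - 2b + 6, LT = ab.

S(h_1,h_2): lcm = ab. S = \tfrac{7}{6}a + \tfrac{7}{12}b^{2} + \tfrac{17}{24}b.
  leading term a: no divisor's leading term divides it; move \tfrac{7}{6}a to the remainder.
  leading term b^{2}: no divisor's leading term divides it; move \tfrac{7}{12}b^{2} to the remainder.
  leading term b: no divisor's leading term divides it; move \tfrac{17}{24}b to the remainder.
  remainder \tfrac{7}{6}a + \tfrac{7}{12}b^{2} + \tfrac{17}{24}b ≠ 0; add k_3 = \tfrac{7}{6}a + \tfrac{7}{12}b^{2} + \tfrac{17}{24}b to the basis.

S(h_1,k_3): lcm = ab. S = \tfrac{3}{4}a - \tfrac{1}{2}b^{3} + \tfrac{11}{28}b^{2} + \tfrac{5}{8}b + \tfrac{1}{4}.
  leading term a: subtract (\tfrac{9}{14})·k_3 from \tfrac{3}{4}a - \tfrac{1}{2}b^{3} + \tfrac{11}{28}b^{2} + \tfrac{5}{8}b + \tfrac{1}{4} → -\tfrac{1}{2}b^{3} + \tfrac{1}{56}b^{2} + \tfrac{19}{112}b + \tfrac{1}{4}
  leading term b^{3}: no divisor's leading term divides it; move -\tfrac{1}{2}b^{3} to the remainder.
  leading term b^{2}: no divisor's leading term divides it; move \tfrac{1}{56}b^{2} to the remainder.
  leading term b: no divisor's leading term divides it; move \tfrac{19}{112}b to the remainder.
  leading term 1: no divisor's leading term divides it; move \tfrac{1}{4} to the remainder.
  remainder -\tfrac{1}{2}b^{3} + \tfrac{1}{56}b^{2} + \tfrac{19}{112}b + \tfrac{1}{4} ≠ 0; add k_4 = -\tfrac{1}{2}b^{3} + \tfrac{1}{56}b^{2} + \tfrac{19}{112}b + \tfrac{1}{4} to the basis.

The other S-polynomials (S(h_2,k_3), S(h_1,k_4), S(h_2,k_4), S(k_3,k_4)) all reduce to 0 modulo the current basis, so we have a Gröbner basis.
Inter-reduce: drop elements whose leading term is divisible by another's, tail-reduce, and make monic.
Reduced Gröbner basis: {a + \tfrac{1}{2}b^{2} + \tfrac{17}{28}b, b^{3} - \tfrac{1}{28}b^{2} - \tfrac{19}{56}b - \tfrac{1}{2}}.

The bases are distinct; the ideals are different.

No, the ideals differ.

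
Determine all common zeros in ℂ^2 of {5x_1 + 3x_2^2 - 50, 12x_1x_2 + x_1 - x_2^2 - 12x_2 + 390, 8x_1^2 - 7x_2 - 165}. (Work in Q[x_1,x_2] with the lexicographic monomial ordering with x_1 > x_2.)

{(-5, 5)}

Compute a lex Gröbner basis by Buchberger's algorithm.
f_1 = 5x_1 + 3x_2^2 - 50, LT = x_1.
f_2 = 12x_1x_2 + x_1 - x_2^2 - 12x_2 + 390, LT = x_1x_2.
f_3 = 8x_1^2 - 7x_2 - 165, LT = x_1^2.

S(f_1,f_2): lcm = x_1x_2. S = -1/12x_1 + 3/5x_2^3 + 1/12x_2^2 - 9x_2 - 65/2.
  reduce S modulo (f_1, f_2, f_3):
  remainder 3/5x_2^3 + 2/15x_2^2 - 9x_2 - 100/3 ≠ 0; add h_4 = 3/5x_2^3 + 2/15x_2^2 - 9x_2 - 100/3 to the basis.

S(f_1,f_3): lcm = x_1^2. S = 3/5x_1x_2^2 - 10x_1 + 7/8x_2 + 165/8.
  reduce S modulo (f_1, f_2, f_3, h_4):
  remainder 1481/225x_2^2 - 717/40x_2 - 5395/72 ≠ 0; add h_5 = 1481/225x_2^2 - 717/40x_2 - 5395/72 to the basis.

S(f_2,f_3): lcm = x_1^2x_2. S = 1/12x_1^2 - 1/12x_1x_2^2 - x_1x_2 + 65/2x_1 + 7/8x_2^2 + 165/8x_2.
  reduce S modulo (f_1, f_2, f_3, h_4, h_5):
  remainder -24734113/853056x_2 + 123670565/853056 ≠ 0; add h_6 = -24734113/853056x_2 + 123670565/853056 to the basis.

The other S-polynomials (S(f_1,h_4), S(f_2,h_4), S(f_3,h_4), S(f_1,h_5), S(f_2,h_5), S(f_3,h_5), S(h_4,h_5), S(f_1,h_6), S(f_2,h_6), S(f_3,h_6), S(h_4,h_6), S(h_5,h_6)) all reduce to 0 modulo the current basis, so we have a Gröbner basis.
Inter-reduce: drop elements whose leading term is divisible by another's, tail-reduce, and make monic.
Reduced Gröbner basis: {x_1 + 5, x_2 - 5}.

From the last basis element, x_2 - 5 = 0, so x_2 takes values in {5}. Each choice, substituted upward through the basis, yields the corresponding point(s) of the solution set.
  x_2 = 5: the earlier basis element becomes x_1 + 5 = 0, giving x_1 = -5 — point (-5, 5).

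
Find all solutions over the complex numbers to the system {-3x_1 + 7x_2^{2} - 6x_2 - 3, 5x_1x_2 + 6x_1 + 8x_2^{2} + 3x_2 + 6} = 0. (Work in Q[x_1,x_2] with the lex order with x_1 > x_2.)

{(-1, 0), (711/175 - 22*sqrt(1794)/175, -18/35 + sqrt(1794)/35), (711/175 + 22*sqrt(1794)/175, -sqrt(1794)/35 - 18/35)}

Compute a lex Gröbner basis by Buchberger's algorithm.
f_1 = -3x_1 + 7x_2^{2} - 6x_2 - 3, LT = x_1.
f_2 = 5x_1x_2 + 6x_1 + 8x_2^{2} + 3x_2 + 6, LT = x_1x_2.

S(f_1,f_2): lcm = x_1x_2. S = -\tfrac{6}{5}x_1 - \tfrac{7}{3}x_2^{3} + \tfrac{2}{5}x_2^{2} + \tfrac{2}{5}x_2 - \tfrac{6}{5}.
  reduce S modulo (f_1, f_2):
  remainder -\tfrac{7}{3}x_2^{3} - \tfrac{12}{5}x_2^{2} + \tfrac{14}{5}x_2 ≠ 0; add h_3 = -\tfrac{7}{3}x_2^{3} - \tfrac{12}{5}x_2^{2} + \tfrac{14}{5}x_2 to the basis.

The other S-polynomials (S(f_1,h_3), S(f_2,h_3)) all reduce to 0 modulo the current basis, so we have a Gröbner basis.
Inter-reduce: drop elements whose leading term is divisible by another's, tail-reduce, and make monic.
Reduced Gröbner basis: {x_1 - \tfrac{7}{3}x_2^{2} + 2x_2 + 1, x_2^{3} + \tfrac{36}{35}x_2^{2} - \tfrac{6}{5}x_2}.

Since the basis is lex-ordered, x_2^{3} + \tfrac{36}{35}x_2^{2} - \tfrac{6}{5}x_2 is univariate in x_2. Its roots are {0, -18/35 + sqrt(1794)/35, -sqrt(1794)/35 - 18/35}. Back-substituting each root into the other basis elements fixes the other coordinates.
  x_2 = 0: the earlier basis element becomes x_1 + 1 = 0, giving x_1 = -1 — point (-1, 0).
  x_2 = -18/35 + sqrt(1794)/35: the earlier basis element becomes x_1 - 711/175 + 22*sqrt(1794)/175 = 0, giving x_1 = 711/175 - 22*sqrt(1794)/175 — point (711/175 - 22*sqrt(1794)/175, -18/35 + sqrt(1794)/35).
  x_2 = -sqrt(1794)/35 - 18/35: the earlier basis element becomes x_1 - 22*sqrt(1794)/175 - 711/175 = 0, giving x_1 = 711/175 + 22*sqrt(1794)/175 — point (711/175 + 22*sqrt(1794)/175, -sqrt(1794)/35 - 18/35).
A lex Gröbner basis triangularizes the system, enabling back-substitution.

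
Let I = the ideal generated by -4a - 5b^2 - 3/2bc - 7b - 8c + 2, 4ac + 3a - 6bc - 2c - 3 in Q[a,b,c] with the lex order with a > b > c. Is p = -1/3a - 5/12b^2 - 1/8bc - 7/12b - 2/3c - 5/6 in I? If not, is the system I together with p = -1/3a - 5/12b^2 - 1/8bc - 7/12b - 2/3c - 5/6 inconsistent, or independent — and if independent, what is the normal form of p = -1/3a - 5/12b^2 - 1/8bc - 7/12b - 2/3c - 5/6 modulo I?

Adjoining -1/3a - 5/12b^2 - 1/8bc - 7/12b - 2/3c - 5/6 makes the ideal the whole ring: the system is inconsistent.

First compute the reduced Gröbner basis of I by Buchberger's algorithm.
f_1 = -4a - 5b^2 - 3/2bc - 7b - 8c + 2, LT = a.
f_2 = 4ac + 3a - 6bc - 2c - 3, LT = ac.

S(f_1,f_2): lcm = ac. S = -3/4a + 5/4b^2c + 3/8bc^2 + 13/4bc + 2c^2 + 3/4.
  leading term a: subtract (3/16)·f_1 from -3/4a + 5/4b^2c + 3/8bc^2 + 13/4bc + 2c^2 + 3/4 → 5/4b^2c + 15/16b^2 + 3/8bc^2 + 113/32bc + 21/16b + 2c^2 + 3/2c + 3/8
  leading term b^2c: no divisor's leading term divides it; move 5/4b^2c to the remainder.
  leading term b^2: no divisor's leading term divides it; move 15/16b^2 to the remainder.
  leading term bc^2: no divisor's leading term divides it; move 3/8bc^2 to the remainder.
  leading term bc: no divisor's leading term divides it; move 113/32bc to the remainder.
  leading term b: no divisor's leading term divides it; move 21/16b to the remainder.
  leading term c^2: no divisor's leading term divides it; move 2c^2 to the remainder.
  leading term c: no divisor's leading term divides it; move 3/2c to the remainder.
  leading term 1: no divisor's leading term divides it; move 3/8 to the remainder.
  remainder 5/4b^2c + 15/16b^2 + 3/8bc^2 + 113/32bc + 21/16b + 2c^2 + 3/2c + 3/8 ≠ 0; add h_3 = 5/4b^2c + 15/16b^2 + 3/8bc^2 + 113/32bc + 21/16b + 2c^2 + 3/2c + 3/8 to the basis.

S(f_1,h_3): leading monomials are coprime, so the S-polynomial reduces to 0 (Buchberger's first criterion).
S(f_2,h_3): lcm = ab^2c. S = -3/10abc^2 - 113/40abc - 21/20ab - 8/5ac^2 - 6/5ac - 3/10a - 3/2b^3c - 1/2b^2c - 3/4b^2.
  leading term abc^2: subtract (3/40bc^2)·f_1 from -3/10abc^2 - 113/40abc - 21/20ab - 8/5ac^2 - 6/5ac - 3/10a - 3/2b^3c - 1/2b^2c - 3/4b^2 → -113/40abc - 21/20ab - 8/5ac^2 - 6/5ac - 3/10a + 3/8b^3c^2 - 3/2b^3c + 9/80b^2c^3 + 21/40b^2c^2 - 1/2b^2c - 3/4b^2 + 3/5bc^3 - 3/20bc^2
  leading term abc: subtract (113/160bc)·f_1 from -113/40abc - 21/20ab - 8/5ac^2 - 6/5ac - 3/10a + 3/8b^3c^2 - 3/2b^3c + 9/80b^2c^3 + 21/40b^2c^2 - 1/2b^2c - 3/4b^2 + 3/5bc^3 - 3/20bc^2 → -21/20ab - 8/5ac^2 - 6/5ac - 3/10a + 3/8b^3c^2 + 65/32b^3c + 9/80b^2c^3 + 507/320b^2c^2 + 711/160b^2c - 3/4b^2 + 3/5bc^3 + 11/2bc^2 - 113/80bc
  leading term ab: subtract (21/80b)·f_1 from -21/20ab - 8/5ac^2 - 6/5ac - 3/10a + 3/8b^3c^2 + 65/32b^3c + 9/80b^2c^3 + 507/320b^2c^2 + 711/160b^2c - 3/4b^2 + 3/5bc^3 + 11/2bc^2 - 113/80bc → -8/5ac^2 - 6/5ac - 3/10a + 3/8b^3c^2 + 65/32b^3c + 21/16b^3 + 9/80b^2c^3 + 507/320b^2c^2 + 387/80b^2c + 87/80b^2 + 3/5bc^3 + 11/2bc^2 + 11/16bc - 21/40b
  leading term ac^2: subtract (2/5c^2)·f_1 from -8/5ac^2 - 6/5ac - 3/10a + 3/8b^3c^2 + 65/32b^3c + 21/16b^3 + 9/80b^2c^3 + 507/320b^2c^2 + 387/80b^2c + 87/80b^2 + 3/5bc^3 + 11/2bc^2 + 11/16bc - 21/40b → -6/5ac - 3/10a + 3/8b^3c^2 + 65/32b^3c + 21/16b^3 + 9/80b^2c^3 + 1147/320b^2c^2 + 387/80b^2c + 87/80b^2 + 6/5bc^3 + 83/10bc^2 + 11/16bc - 21/40b + 16/5c^3 - 4/5c^2
  leading term ac: subtract (3/10c)·f_1 from -6/5ac - 3/10a + 3/8b^3c^2 + 65/32b^3c + 21/16b^3 + 9/80b^2c^3 + 1147/320b^2c^2 + 387/80b^2c + 87/80b^2 + 6/5bc^3 + 83/10bc^2 + 11/16bc - 21/40b + 16/5c^3 - 4/5c^2 → -3/10a + 3/8b^3c^2 + 65/32b^3c + 21/16b^3 + 9/80b^2c^3 + 1147/320b^2c^2 + 507/80b^2c + 87/80b^2 + 6/5bc^3 + 35/4bc^2 + 223/80bc - 21/40b + 16/5c^3 + 8/5c^2 - 3/5c
  leading term a: subtract (3/40)·f_1 from -3/10a + 3/8b^3c^2 + 65/32b^3c + 21/16b^3 + 9/80b^2c^3 + 1147/320b^2c^2 + 507/80b^2c + 87/80b^2 + 6/5bc^3 + 35/4bc^2 + 223/80bc - 21/40b + 16/5c^3 + 8/5c^2 - 3/5c → 3/8b^3c^2 + 65/32b^3c + 21/16b^3 + 9/80b^2c^3 + 1147/320b^2c^2 + 507/80b^2c + 117/80b^2 + 6/5bc^3 + 35/4bc^2 + 29/10bc + 16/5c^3 + 8/5c^2 - 3/20
  leading term b^3c^2: subtract (3/10bc)·h_3 from 3/8b^3c^2 + 65/32b^3c + 21/16b^3 + 9/80b^2c^3 + 1147/320b^2c^2 + 507/80b^2c + 117/80b^2 + 6/5bc^3 + 35/4bc^2 + 29/10bc + 16/5c^3 + 8/5c^2 - 3/20 → 7/4b^3c + 21/16b^3 + 101/40b^2c^2 + 951/160b^2c + 117/80b^2 + 3/5bc^3 + 83/10bc^2 + 223/80bc + 16/5c^3 + 8/5c^2 - 3/20
  leading term b^3c: subtract (7/5b)·h_3 from 7/4b^3c + 21/16b^3 + 101/40b^2c^2 + 951/160b^2c + 117/80b^2 + 3/5bc^3 + 83/10bc^2 + 223/80bc + 16/5c^3 + 8/5c^2 - 3/20 → 2b^2c^2 + b^2c - 3/8b^2 + 3/5bc^3 + 11/2bc^2 + 11/16bc - 21/40b + 16/5c^3 + 8/5c^2 - 3/20
  leading term b^2c^2: subtract (8/5c)·h_3 from 2b^2c^2 + b^2c - 3/8b^2 + 3/5bc^3 + 11/2bc^2 + 11/16bc - 21/40b + 16/5c^3 + 8/5c^2 - 3/20 → -1/2b^2c - 3/8b^2 - 3/20bc^2 - 113/80bc - 21/40b - 4/5c^2 - 3/5c - 3/20
  leading term b^2c: subtract (-2/5)·h_3 from -1/2b^2c - 3/8b^2 - 3/20bc^2 - 113/80bc - 21/40b - 4/5c^2 - 3/5c - 3/20 → 0
  remainder 0.

Every S-polynomial of the final basis reduces to 0, so we have a Gröbner basis.
Inter-reduce: drop elements whose leading term is divisible by another's, tail-reduce, and make monic.
Reduced Gröbner basis: {a + 5/4b^2 + 3/8bc + 7/4b + 2c - 1/2, b^2c + 3/4b^2 + 3/10bc^2 + 113/40bc + 21/20b + 8/5c^2 + 6/5c + 3/10}.
Label its elements g_1 = a + 5/4b^2 + 3/8bc + 7/4b + 2c - 1/2, g_2 = b^2c + 3/4b^2 + 3/10bc^2 + 113/40bc + 21/20b + 8/5c^2 + 6/5c + 3/10.

Reduce p = -1/3a - 5/12b^2 - 1/8bc - 7/12b - 2/3c - 5/6 modulo G:
  leading term a: subtract (-1/3)·g_1 from -1/3a - 5/12b^2 - 1/8bc - 7/12b - 2/3c - 5/6 → -1
  leading term 1: no divisor's leading term divides it; move -1 to the remainder.
  normal form = -1.
The normal form is nonzero, so p ∉ I. Since p minus its normal form lies in I, I + (p) = I + (r) where r = -1; decide whether this ideal is the whole ring.
Here r = -1 is a nonzero constant, hence a unit: 1 ∈ I + (p), the Gröbner basis of I + (p) is {1}, and the enlarged system has no common solution — adjoining p is inconsistent.

The remainder on division by a Gröbner basis is unique — it is the normal form.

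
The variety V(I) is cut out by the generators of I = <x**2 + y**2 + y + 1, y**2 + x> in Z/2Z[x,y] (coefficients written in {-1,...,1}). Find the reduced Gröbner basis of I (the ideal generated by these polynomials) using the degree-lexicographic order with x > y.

f_1 = x**2 + y**2 + y + 1, LT = x**2.
f_2 = y**2 + x, LT = y**2.

The S-polynomials (S(f_1,f_2)) all reduce to 0 modulo the current basis, so we have a Gröbner basis.

G = {x**2 + x + y + 1, y**2 + x}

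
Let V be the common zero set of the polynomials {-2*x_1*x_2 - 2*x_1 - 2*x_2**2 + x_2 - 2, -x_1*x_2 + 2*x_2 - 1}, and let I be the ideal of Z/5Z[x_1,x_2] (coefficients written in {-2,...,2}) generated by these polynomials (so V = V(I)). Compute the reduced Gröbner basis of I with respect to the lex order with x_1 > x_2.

G = {x_1 + x_2**2 - x_2, x_2**3 - x_2**2 + 2*x_2 - 1}

The reduced Gröbner basis is the canonical form of the ideal for this ordering.

f_1 = -2*x_1*x_2 - 2*x_1 - 2*x_2**2 + x_2 - 2, LT = x_1*x_2.
f_2 = -x_1*x_2 + 2*x_2 - 1, LT = x_1*x_2.

S(f_1,f_2): lcm = x_1*x_2. S = x_1 + x_2**2 - x_2.
  reduce S modulo (f_1, f_2):
  remainder x_1 + x_2**2 - x_2 ≠ 0; add g_3 = x_1 + x_2**2 - x_2 to the basis.

S(f_1,g_3): lcm = x_1*x_2. S = x_1 - x_2**3 + 2*x_2**2 + 2*x_2 + 1.
  reduce S modulo (f_1, f_2, g_3):
  remainder -x_2**3 + x_2**2 - 2*x_2 + 1 ≠ 0; add g_4 = -x_2**3 + x_2**2 - 2*x_2 + 1 to the basis.

The other S-polynomials (S(f_2,g_3), S(f_1,g_4), S(f_2,g_4), S(g_3,g_4)) all reduce to 0 modulo the current basis, so we have a Gröbner basis.
Inter-reduce: drop elements whose leading term is divisible by another's, tail-reduce, and make monic.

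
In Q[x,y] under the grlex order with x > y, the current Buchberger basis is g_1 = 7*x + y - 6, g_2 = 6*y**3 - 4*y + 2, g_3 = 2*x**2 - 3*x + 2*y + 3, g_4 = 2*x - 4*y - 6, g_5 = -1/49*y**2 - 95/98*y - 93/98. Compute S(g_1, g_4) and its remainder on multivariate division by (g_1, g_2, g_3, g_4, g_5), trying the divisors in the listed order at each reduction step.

lcm(LM(g_1), LM(g_4)) = x.
S = (lcm/LT(g_1))·g_1 − (lcm/LT(g_4))·g_4 = 15/7*y + 15/7.
Reduce S modulo (g_1, g_2, g_3, g_4, g_5) in that order:
  leading term y: no divisor's leading term divides it; move 15/7*y to the remainder.
  leading term 1: no divisor's leading term divides it; move 15/7 to the remainder.
The remainder 15/7*y + 15/7 is nonzero, so it would be added as the next basis element.

S(g_1, g_4) = 15/7*y + 15/7; remainder on division = 15/7*y + 15/7.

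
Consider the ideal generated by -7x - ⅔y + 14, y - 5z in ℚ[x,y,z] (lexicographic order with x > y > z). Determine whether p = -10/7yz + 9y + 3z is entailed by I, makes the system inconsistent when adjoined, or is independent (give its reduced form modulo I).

First compute the reduced Gröbner basis of I by Buchberger's algorithm.
f_1 = -7x - ⅔y + 14, LT = x.
f_2 = y - 5z, LT = y.

The S-polynomials (S(f_1,f_2)) all reduce to 0 modulo the current basis, so we have a Gröbner basis.
Inter-reduce: drop elements whose leading term is divisible by another's, tail-reduce, and make monic.
Reduced Gröbner basis: {x + 10/21z - 2, y - 5z}.
Label its elements g_1 = x + 10/21z - 2, g_2 = y - 5z.

Reduce p = -10/7yz + 9y + 3z modulo G:
  leading term yz: subtract (-10/7z)·g_2 from -10/7yz + 9y + 3z → 9y - 50/7z² + 3z
  leading term y: subtract (9)·g_2 from 9y - 50/7z² + 3z → -50/7z² + 48z
  leading term z²: no divisor's leading term divides it; move -50/7z² to the remainder.
  leading term z: no divisor's leading term divides it; move 48z to the remainder.
  normal form = -50/7z² + 48z.
The normal form is nonzero, so p ∉ I. Since p minus its normal form lies in I, I + (p) = I + (r) where r = -50/7z² + 48z; decide whether this ideal is the whole ring.
Run Buchberger on G together with r (pairs among the g_i already reduce to 0 since G is a Gröbner basis):
g_1 = x + 10/21z - 2, LT = x.
g_2 = y - 5z, LT = y.
r = -50/7z² + 48z, LT = z².

The S-polynomials (S(g_1,g_2), S(g_1,r), S(g_2,r)) all reduce to 0 modulo the current basis, so we have a Gröbner basis.
Inter-reduce: drop elements whose leading term is divisible by another's, tail-reduce, and make monic.
Reduced Gröbner basis: {x + 10/21z - 2, y - 5z, z² - 168/25z}.
The reduced Gröbner basis of I + (p) is {x + 10/21z - 2, y - 5z, z² - 168/25z} ≠ {1}, a proper ideal, so the enlarged system stays consistent: p is independent of I, with normal form -50/7z² + 48z.

-10/7yz + 9y + 3z is independent of I; its normal form modulo I is -50/7z² + 48z.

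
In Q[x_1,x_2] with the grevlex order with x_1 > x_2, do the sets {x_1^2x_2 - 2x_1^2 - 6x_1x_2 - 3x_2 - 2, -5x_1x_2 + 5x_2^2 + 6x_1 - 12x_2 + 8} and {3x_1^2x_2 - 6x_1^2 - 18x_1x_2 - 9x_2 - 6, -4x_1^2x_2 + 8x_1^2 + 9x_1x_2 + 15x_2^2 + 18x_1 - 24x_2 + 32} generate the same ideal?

Two ideals are equal iff their reduced Gröbner bases coincide (the reduced basis is unique for a fixed ordering).
Buchberger on the first generating set:
f_1 = x_1^2x_2 - 2x_1^2 - 6x_1x_2 - 3x_2 - 2, LT = x_1^2x_2.
f_2 = -5x_1x_2 + 5x_2^2 + 6x_1 - 12x_2 + 8, LT = x_1x_2.

S(f_1,f_2): lcm = x_1^2x_2. S = x_1x_2^2 - 4/5x_1^2 - 42/5x_1x_2 + 8/5x_1 - 3x_2 - 2.
  reduce S modulo (f_1, f_2):
  remainder x_2^3 - 4/5x_1^2 - 48/5x_2^2 - 176/25x_1 + 397/25x_2 - 338/25 ≠ 0; add g_3 = x_2^3 - 4/5x_1^2 - 48/5x_2^2 - 176/25x_1 + 397/25x_2 - 338/25 to the basis.

S(f_1,g_3): lcm = x_1^2x_2^3. S = 4/5x_1^4 + 38/5x_1^2x_2^2 - 6x_1x_2^3 + 176/25x_1^3 - 397/25x_1^2x_2 - 3x_2^3 + 338/25x_1^2 - 2x_2^2.
  reduce S modulo (f_1, f_2, g_3):
  remainder 4/5x_1^4 + 176/25x_1^3 - 92/25x_1^2 - 448/5x_2^2 - 2244/25x_1 + 4316/25x_2 - 4072/25 ≠ 0; add g_4 = 4/5x_1^4 + 176/25x_1^3 - 92/25x_1^2 - 448/5x_2^2 - 2244/25x_1 + 4316/25x_2 - 4072/25 to the basis.

S(f_2,g_3): lcm = x_1x_2^3. S = -x_2^4 + 4/5x_1^3 + 42/5x_1x_2^2 + 12/5x_2^3 + 176/25x_1^2 - 397/25x_1x_2 - 8/5x_2^2 + 338/25x_1.
  reduce S modulo (f_1, f_2, g_3, g_4):
  remainder 4/5x_1^3 + 32/5x_1^2 - 12x_2^2 + 4/5x_1 + 104/5x_2 - 68/5 ≠ 0; add g_5 = 4/5x_1^3 + 32/5x_1^2 - 12x_2^2 + 4/5x_1 + 104/5x_2 - 68/5 to the basis.

The other S-polynomials (S(f_1,g_4), S(f_2,g_4), S(g_3,g_4), S(f_1,g_5), S(f_2,g_5), S(g_3,g_5), S(g_4,g_5)) all reduce to 0 modulo the current basis, so we have a Gröbner basis.
Inter-reduce: drop elements whose leading term is divisible by another's, tail-reduce, and make monic.
Reduced Gröbner basis: {x_1^3 + 8x_1^2 - 15x_2^2 + x_1 + 26x_2 - 17, x_2^3 - 4/5x_1^2 - 48/5x_2^2 - 176/25x_1 + 397/25x_2 - 338/25, x_1x_2 - x_2^2 - 6/5x_1 + 12/5x_2 - 8/5}.

Buchberger on the second generating set:
h_1 = 3x_1^2x_2 - 6x_1^2 - 18x_1x_2 - 9x_2 - 6, LT = x_1^2x_2.
h_2 = -4x_1^2x_2 + 8x_1^2 + 9x_1x_2 + 15x_2^2 + 18x_1 - 24x_2 + 32, LT = x_1^2x_2.

S(h_1,h_2): lcm = x_1^2x_2. S = -15/4x_1x_2 + 15/4x_2^2 + 9/2x_1 - 9x_2 + 6.
  reduce S modulo (h_1, h_2):
  remainder -15/4x_1x_2 + 15/4x_2^2 + 9/2x_1 - 9x_2 + 6 ≠ 0; add k_3 = -15/4x_1x_2 + 15/4x_2^2 + 9/2x_1 - 9x_2 + 6 to the basis.

S(h_1,k_3): lcm = x_1^2x_2. S = x_1x_2^2 - 4/5x_1^2 - 42/5x_1x_2 + 8/5x_1 - 3x_2 - 2.
  reduce S modulo (h_1, h_2, k_3):
  remainder x_2^3 - 4/5x_1^2 - 48/5x_2^2 - 176/25x_1 + 397/25x_2 - 338/25 ≠ 0; add k_4 = x_2^3 - 4/5x_1^2 - 48/5x_2^2 - 176/25x_1 + 397/25x_2 - 338/25 to the basis.

S(h_1,k_4): lcm = x_1^2x_2^3. S = 4/5x_1^4 + 38/5x_1^2x_2^2 - 6x_1x_2^3 + 176/25x_1^3 - 397/25x_1^2x_2 - 3x_2^3 + 338/25x_1^2 - 2x_2^2.
  reduce S modulo (h_1, h_2, k_3, k_4):
  remainder 4/5x_1^4 + 176/25x_1^3 - 92/25x_1^2 - 448/5x_2^2 - 2244/25x_1 + 4316/25x_2 - 4072/25 ≠ 0; add k_5 = 4/5x_1^4 + 176/25x_1^3 - 92/25x_1^2 - 448/5x_2^2 - 2244/25x_1 + 4316/25x_2 - 4072/25 to the basis.

S(k_3,k_4): lcm = x_1x_2^3. S = -x_2^4 + 4/5x_1^3 + 42/5x_1x_2^2 + 12/5x_2^3 + 176/25x_1^2 - 397/25x_1x_2 - 8/5x_2^2 + 338/25x_1.
  reduce S modulo (h_1, h_2, k_3, k_4, k_5):
  remainder 4/5x_1^3 + 32/5x_1^2 - 12x_2^2 + 4/5x_1 + 104/5x_2 - 68/5 ≠ 0; add k_6 = 4/5x_1^3 + 32/5x_1^2 - 12x_2^2 + 4/5x_1 + 104/5x_2 - 68/5 to the basis.

The other S-polynomials (S(h_2,k_3), S(h_2,k_4), S(h_1,k_5), S(h_2,k_5), S(k_3,k_5), S(k_4,k_5), S(h_1,k_6), S(h_2,k_6), S(k_3,k_6), S(k_4,k_6), S(k_5,k_6)) all reduce to 0 modulo the current basis, so we have a Gröbner basis.
Inter-reduce: drop elements whose leading term is divisible by another's, tail-reduce, and make monic.
Reduced Gröbner basis: {x_1^3 + 8x_1^2 - 15x_2^2 + x_1 + 26x_2 - 17, x_2^3 - 4/5x_1^2 - 48/5x_2^2 - 176/25x_1 + 397/25x_2 - 338/25, x_1x_2 - x_2^2 - 6/5x_1 + 12/5x_2 - 8/5}.

These coincide, so the ideals are equal.
The choice of monomial ordering does not affect the verdict — as long as both bases are computed under the same ordering, their equality decides ideal equality.

Yes, the ideals are equal.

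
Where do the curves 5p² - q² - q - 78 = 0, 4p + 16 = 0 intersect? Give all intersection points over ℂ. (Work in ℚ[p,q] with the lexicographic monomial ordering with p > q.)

Compute a lex Gröbner basis by Buchberger's algorithm.
f_1 = 5p² - q² - q - 78, LT = p².
f_2 = 4p + 16, LT = p.

S(f_1,f_2): lcm = p². S = -4p - ⅕q² - ⅕q - 78/5.
  leading term p: subtract (-1)·f_2 from -4p - ⅕q² - ⅕q - 78/5 → -⅕q² - ⅕q + ⅖
  leading term q²: no divisor's leading term divides it; move -⅕q² to the remainder.
  leading term q: no divisor's leading term divides it; move -⅕q to the remainder.
  leading term 1: no divisor's leading term divides it; move ⅖ to the remainder.
  remainder -⅕q² - ⅕q + ⅖ ≠ 0; add h_3 = -⅕q² - ⅕q + ⅖ to the basis.

The other S-polynomials (S(f_1,h_3), S(f_2,h_3)) all reduce to 0 modulo the current basis, so we have a Gröbner basis.
Inter-reduce: drop elements whose leading term is divisible by another's, tail-reduce, and make monic.
Reduced Gröbner basis: {p + 4, q² + q - 2}.

From the last basis element, q² + q - 2 = 0, so q takes values in {-2, 1}. Each choice, substituted upward through the basis, yields the corresponding point(s) of the solution set.
  q = -2: the earlier basis element becomes p + 4 = 0, giving p = -4 — point (-4, -2).
  q = 1: the earlier basis element becomes p + 4 = 0, giving p = -4 — point (-4, 1).
Each listed point satisfies every original equation (direct substitution).

{(-4, -2), (-4, 1)}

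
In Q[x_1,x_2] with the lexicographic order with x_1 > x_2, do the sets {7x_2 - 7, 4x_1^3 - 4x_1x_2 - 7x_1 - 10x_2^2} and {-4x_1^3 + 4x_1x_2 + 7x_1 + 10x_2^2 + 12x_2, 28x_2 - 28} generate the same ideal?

Since reduced Gröbner bases are canonical representatives of ideals under a given ordering, it suffices to compute and compare them.
Buchberger on the first generating set:
f_1 = 7x_2 - 7, LT = x_2.
f_2 = 4x_1^3 - 4x_1x_2 - 7x_1 - 10x_2^2, LT = x_1^3.

The S-polynomials (S(f_1,f_2)) all reduce to 0 modulo the current basis, so we have a Gröbner basis.
Inter-reduce: drop elements whose leading term is divisible by another's, tail-reduce, and make monic.
Reduced Gröbner basis: {x_1^3 - 11/4x_1 - 5/2, x_2 - 1}.

Buchberger on the second generating set:
h_1 = -4x_1^3 + 4x_1x_2 + 7x_1 + 10x_2^2 + 12x_2, LT = x_1^3.
h_2 = 28x_2 - 28, LT = x_2.

The S-polynomials (S(h_1,h_2)) all reduce to 0 modulo the current basis, so we have a Gröbner basis.
Inter-reduce: drop elements whose leading term is divisible by another's, tail-reduce, and make monic.
Reduced Gröbner basis: {x_1^3 - 11/4x_1 - 11/2, x_2 - 1}.

These differ, so the ideals are not equal.

No, the ideals differ.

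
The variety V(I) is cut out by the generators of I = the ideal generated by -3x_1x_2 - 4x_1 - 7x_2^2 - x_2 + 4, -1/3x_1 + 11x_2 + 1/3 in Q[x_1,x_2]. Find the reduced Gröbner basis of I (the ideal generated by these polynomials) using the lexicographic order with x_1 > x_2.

The reduced Gröbner basis is the canonical form of the ideal for this ordering.

f_1 = -3x_1x_2 - 4x_1 - 7x_2^2 - x_2 + 4, LT = x_1x_2.
f_2 = -1/3x_1 + 11x_2 + 1/3, LT = x_1.

S(f_1,f_2): lcm = x_1x_2. S = 4/3x_1 + 106/3x_2^2 + 4/3x_2 - 4/3.
  reduce S modulo (f_1, f_2):
  remainder 106/3x_2^2 + 136/3x_2 ≠ 0; add g_3 = 106/3x_2^2 + 136/3x_2 to the basis.

The other S-polynomials (S(f_1,g_3), S(f_2,g_3)) all reduce to 0 modulo the current basis, so we have a Gröbner basis.
Inter-reduce: drop elements whose leading term is divisible by another's, tail-reduce, and make monic.

G = {x_1 - 33x_2 - 1, x_2^2 + 68/53x_2}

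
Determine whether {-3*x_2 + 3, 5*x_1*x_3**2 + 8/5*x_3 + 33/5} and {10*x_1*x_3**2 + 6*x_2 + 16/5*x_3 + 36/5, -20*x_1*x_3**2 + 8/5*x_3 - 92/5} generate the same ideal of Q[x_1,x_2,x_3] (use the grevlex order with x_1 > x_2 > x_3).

No, the ideals differ.

For a fixed monomial order, each ideal has a unique reduced Gröbner basis; comparing bases decides equality.
Buchberger on the first generating set:
f_1 = -3*x_2 + 3, LT = x_2.
f_2 = 5*x_1*x_3**2 + 8/5*x_3 + 33/5, LT = x_1*x_3**2.

The S-polynomials (S(f_1,f_2)) all reduce to 0 modulo the current basis, so we have a Gröbner basis.
Inter-reduce: drop elements whose leading term is divisible by another's, tail-reduce, and make monic.
Reduced Gröbner basis: {x_1*x_3**2 + 8/25*x_3 + 33/25, x_2 - 1}.

Buchberger on the second generating set:
h_1 = 10*x_1*x_3**2 + 6*x_2 + 16/5*x_3 + 36/5, LT = x_1*x_3**2.
h_2 = -20*x_1*x_3**2 + 8/5*x_3 - 92/5, LT = x_1*x_3**2.

S(h_1,h_2): lcm = x_1*x_3**2. S = 3/5*x_2 + 2/5*x_3 - 1/5.
  reduce S modulo (h_1, h_2):
  remainder 3/5*x_2 + 2/5*x_3 - 1/5 ≠ 0; add k_3 = 3/5*x_2 + 2/5*x_3 - 1/5 to the basis.

The other S-polynomials (S(h_1,k_3), S(h_2,k_3)) all reduce to 0 modulo the current basis, so we have a Gröbner basis.
Inter-reduce: drop elements whose leading term is divisible by another's, tail-reduce, and make monic.
Reduced Gröbner basis: {x_1*x_3**2 - 2/25*x_3 + 23/25, x_2 + 2/3*x_3 - 1/3}.

The bases are distinct; the ideals are different.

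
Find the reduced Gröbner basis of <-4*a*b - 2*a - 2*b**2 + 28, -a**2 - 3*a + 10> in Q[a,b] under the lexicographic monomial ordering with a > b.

G = {a + 2/55*b**3 - 13/55*b**2 - 108/55*b + 142/55, b**4 - 6*b**3 - 71*b**2 + 44*b + 228}

f_1 = -4*a*b - 2*a - 2*b**2 + 28, LT = a*b.
f_2 = -a**2 - 3*a + 10, LT = a**2.

S(f_1,f_2): lcm = a**2*b. S = 1/2*a**2 + 1/2*a*b**2 - 3*a*b - 7*a + 10*b.
  leading term a**2: subtract (-1/2)·f_2 from 1/2*a**2 + 1/2*a*b**2 - 3*a*b - 7*a + 10*b → 1/2*a*b**2 - 3*a*b - 17/2*a + 10*b + 5
  leading term a*b**2: subtract (-1/8*b)·f_1 from 1/2*a*b**2 - 3*a*b - 17/2*a + 10*b + 5 → -13/4*a*b - 17/2*a - 1/4*b**3 + 27/2*b + 5
  leading term a*b: subtract (13/16)·f_1 from -13/4*a*b - 17/2*a - 1/4*b**3 + 27/2*b + 5 → -55/8*a - 1/4*b**3 + 13/8*b**2 + 27/2*b - 71/4
  leading term a: no divisor's leading term divides it; move -55/8*a to the remainder.
  leading term b**3: no divisor's leading term divides it; move -1/4*b**3 to the remainder.
  leading term b**2: no divisor's leading term divides it; move 13/8*b**2 to the remainder.
  leading term b: no divisor's leading term divides it; move 27/2*b to the remainder.
  leading term 1: no divisor's leading term divides it; move -71/4 to the remainder.
  remainder -55/8*a - 1/4*b**3 + 13/8*b**2 + 27/2*b - 71/4 ≠ 0; add g_3 = -55/8*a - 1/4*b**3 + 13/8*b**2 + 27/2*b - 71/4 to the basis.

S(f_1,g_3): lcm = a*b. S = 1/2*a - 2/55*b**4 + 13/55*b**3 + 271/110*b**2 - 142/55*b - 7.
  leading term a: subtract (-4/55)·g_3 from 1/2*a - 2/55*b**4 + 13/55*b**3 + 271/110*b**2 - 142/55*b - 7 → -2/55*b**4 + 12/55*b**3 + 142/55*b**2 - 8/5*b - 456/55
  leading term b**4: no divisor's leading term divides it; move -2/55*b**4 to the remainder.
  leading term b**3: no divisor's leading term divides it; move 12/55*b**3 to the remainder.
  leading term b**2: no divisor's leading term divides it; move 142/55*b**2 to the remainder.
  leading term b: no divisor's leading term divides it; move -8/5*b to the remainder.
  leading term 1: no divisor's leading term divides it; move -456/55 to the remainder.
  remainder -2/55*b**4 + 12/55*b**3 + 142/55*b**2 - 8/5*b - 456/55 ≠ 0; add g_4 = -2/55*b**4 + 12/55*b**3 + 142/55*b**2 - 8/5*b - 456/55 to the basis.

The other S-polynomials (S(f_2,g_3), S(f_1,g_4), S(f_2,g_4), S(g_3,g_4)) all reduce to 0 modulo the current basis, so we have a Gröbner basis.
Inter-reduce: drop elements whose leading term is divisible by another's, tail-reduce, and make monic.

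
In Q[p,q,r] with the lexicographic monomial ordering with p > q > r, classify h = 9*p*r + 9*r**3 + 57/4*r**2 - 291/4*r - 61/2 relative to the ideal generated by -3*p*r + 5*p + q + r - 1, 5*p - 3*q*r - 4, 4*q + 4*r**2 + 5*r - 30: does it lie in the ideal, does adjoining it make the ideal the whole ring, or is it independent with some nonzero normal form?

First compute the reduced Gröbner basis of I by Buchberger's algorithm.
f_1 = -3*p*r + 5*p + q + r - 1, LT = p*r.
f_2 = 5*p - 3*q*r - 4, LT = p.
f_3 = 4*q + 4*r**2 + 5*r - 30, LT = q.

S(f_1,f_2): lcm = p*r. S = -5/3*p + 3/5*q*r**2 - 1/3*q + 7/15*r + 1/3.
  reduce S modulo (f_1, f_2, f_3):
  remainder -3/5*r**4 + 1/4*r**3 + 73/12*r**2 - 397/60*r - 7/2 ≠ 0; add k_4 = -3/5*r**4 + 1/4*r**3 + 73/12*r**2 - 397/60*r - 7/2 to the basis.

The other S-polynomials (S(f_1,f_3), S(f_2,f_3), S(f_1,k_4), S(f_2,k_4), S(f_3,k_4)) all reduce to 0 modulo the current basis, so we have a Gröbner basis.
Inter-reduce: drop elements whose leading term is divisible by another's, tail-reduce, and make monic.
Reduced Gröbner basis: {p + 3/5*r**3 + 3/4*r**2 - 9/2*r - 4/5, q + r**2 + 5/4*r - 15/2, r**4 - 5/12*r**3 - 365/36*r**2 + 397/36*r + 35/6}.
Label its elements g_1 = p + 3/5*r**3 + 3/4*r**2 - 9/2*r - 4/5, g_2 = q + r**2 + 5/4*r - 15/2, g_3 = r**4 - 5/12*r**3 - 365/36*r**2 + 397/36*r + 35/6.

Reduce h = 9*p*r + 9*r**3 + 57/4*r**2 - 291/4*r - 61/2 modulo G:
  leading term p*r: subtract (9*r)·g_1 from 9*p*r + 9*r**3 + 57/4*r**2 - 291/4*r - 61/2 → -27/5*r**4 + 9/4*r**3 + 219/4*r**2 - 1311/20*r - 61/2
  leading term r**4: subtract (-27/5)·g_3 from -27/5*r**4 + 9/4*r**3 + 219/4*r**2 - 1311/20*r - 61/2 → -6*r + 1
  leading term r: no divisor's leading term divides it; move -6*r to the remainder.
  leading term 1: no divisor's leading term divides it; move 1 to the remainder.
  normal form = -6*r + 1.
The normal form is nonzero, so h ∉ I. Since h minus its normal form lies in I, I + (h) = I + (n) where n = -6*r + 1; decide whether this ideal is the whole ring.
Run Buchberger on G together with n (pairs among the g_i already reduce to 0 since G is a Gröbner basis):
g_1 = p + 3/5*r**3 + 3/4*r**2 - 9/2*r - 4/5, LT = p.
g_2 = q + r**2 + 5/4*r - 15/2, LT = q.
g_3 = r**4 - 5/12*r**3 - 365/36*r**2 + 397/36*r + 35/6, LT = r**4.
n = -6*r + 1, LT = r.

S(g_3,n): lcm = r**4. S = -1/4*r**3 - 365/36*r**2 + 397/36*r + 35/6.
  reduce S modulo (g_1, g_2, g_3, n):
  remainder 19151/2592 ≠ 0; add m_5 = 19151/2592 to the basis.

The other S-polynomials (S(g_1,g_2), S(g_1,g_3), S(g_1,n), S(g_2,g_3), S(g_2,n), S(g_1,m_5), S(g_2,m_5), S(g_3,m_5), S(n,m_5)) all reduce to 0 modulo the current basis, so we have a Gröbner basis.
Inter-reduce: drop elements whose leading term is divisible by another's, tail-reduce, and make monic.
Reduced Gröbner basis: {1}.
The reduced Gröbner basis of I + (h) is {1}: the ideal is the whole ring, so the enlarged system has no common solution — adjoining h is inconsistent.

Adjoining 9*p*r + 9*r**3 + 57/4*r**2 - 291/4*r - 61/2 makes the ideal the whole ring: the system is inconsistent.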